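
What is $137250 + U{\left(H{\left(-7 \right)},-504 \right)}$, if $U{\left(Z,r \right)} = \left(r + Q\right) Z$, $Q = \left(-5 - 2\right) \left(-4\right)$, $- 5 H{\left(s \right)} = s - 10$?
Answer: $\frac{678158}{5} \approx 1.3563 \cdot 10^{5}$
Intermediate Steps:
$H{\left(s \right)} = 2 - \frac{s}{5}$ ($H{\left(s \right)} = - \frac{s - 10}{5} = - \frac{-10 + s}{5} = 2 - \frac{s}{5}$)
$Q = 28$ ($Q = \left(-7\right) \left(-4\right) = 28$)
$U{\left(Z,r \right)} = Z \left(28 + r\right)$ ($U{\left(Z,r \right)} = \left(r + 28\right) Z = \left(28 + r\right) Z = Z \left(28 + r\right)$)
$137250 + U{\left(H{\left(-7 \right)},-504 \right)} = 137250 + \left(2 - - \frac{7}{5}\right) \left(28 - 504\right) = 137250 + \left(2 + \frac{7}{5}\right) \left(-476\right) = 137250 + \frac{17}{5} \left(-476\right) = 137250 - \frac{8092}{5} = \frac{678158}{5}$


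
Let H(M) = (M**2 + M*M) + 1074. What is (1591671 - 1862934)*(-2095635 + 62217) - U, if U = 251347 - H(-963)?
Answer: 551592671399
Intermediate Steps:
H(M) = 1074 + 2*M**2 (H(M) = (M**2 + M**2) + 1074 = 2*M**2 + 1074 = 1074 + 2*M**2)
U = -1604465 (U = 251347 - (1074 + 2*(-963)**2) = 251347 - (1074 + 2*927369) = 251347 - (1074 + 1854738) = 251347 - 1*1855812 = 251347 - 1855812 = -1604465)
(1591671 - 1862934)*(-2095635 + 62217) - U = (1591671 - 1862934)*(-2095635 + 62217) - 1*(-1604465) = -271263*(-2033418) + 1604465 = 551591066934 + 1604465 = 551592671399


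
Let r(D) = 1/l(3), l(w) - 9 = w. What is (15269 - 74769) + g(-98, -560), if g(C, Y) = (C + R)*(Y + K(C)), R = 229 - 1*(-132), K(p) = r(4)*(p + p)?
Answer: -633227/3 ≈ -2.1108e+5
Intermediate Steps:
l(w) = 9 + w
r(D) = 1/12 (r(D) = 1/(9 + 3) = 1/12)
K(p) = p/6 (K(p) = (p + p)/12 = (2*p)/12 = p/6)
R = 361 (R = 229 + 132 = 361)
g(C, Y) = (361 + C)*(Y + C/6) (g(C, Y) = (C + 361)*(Y + C/6) = (361 + C)*(Y + C/6))
(15269 - 74769) + g(-98, -560) = (15269 - 74769) + (361*(-560) + (⅙)*(-98)² + (361/6)*(-98) - 98*(-560)) = -59500 + (-202160 + (⅙)*9604 - 17689/3 + 54880) = -59500 + (-202160 + 4802/3 - 17689/3 + 54880) = -59500 - 454727/3 = -633227/3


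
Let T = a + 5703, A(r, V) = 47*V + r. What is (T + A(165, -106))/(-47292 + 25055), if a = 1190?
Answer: -2076/22237 ≈ -0.093358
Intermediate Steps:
A(r, V) = r + 47*V
T = 6893 (T = 1190 + 5703 = 6893)
(T + A(165, -106))/(-47292 + 25055) = (6893 + (165 + 47*(-106)))/(-47292 + 25055) = (6893 + (165 - 4982))/(-22237) = (6893 - 4817)*(-1/22237) = 2076*(-1/22237) = -2076/22237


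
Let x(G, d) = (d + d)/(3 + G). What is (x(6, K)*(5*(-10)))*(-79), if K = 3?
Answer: 7900/3 ≈ 2633.3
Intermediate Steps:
x(G, d) = 2*d/(3 + G) (x(G, d) = (2*d)/(3 + G) = 2*d/(3 + G))
(x(6, K)*(5*(-10)))*(-79) = ((2*3/(3 + 6))*(5*(-10)))*(-79) = ((2*3/9)*(-50))*(-79) = ((2*3*(⅑))*(-50))*(-79) = ((⅔)*(-50))*(-79) = -100/3*(-79) = 7900/3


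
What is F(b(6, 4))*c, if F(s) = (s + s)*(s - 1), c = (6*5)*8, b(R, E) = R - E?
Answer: 960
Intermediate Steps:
c = 240 (c = 30*8 = 240)
F(s) = 2*s*(-1 + s) (F(s) = (2*s)*(-1 + s) = 2*s*(-1 + s))
F(b(6, 4))*c = (2*(6 - 1*4)*(-1 + (6 - 1*4)))*240 = (2*(6 - 4)*(-1 + (6 - 4)))*240 = (2*2*(-1 + 2))*240 = (2*2*1)*240 = 4*240 = 960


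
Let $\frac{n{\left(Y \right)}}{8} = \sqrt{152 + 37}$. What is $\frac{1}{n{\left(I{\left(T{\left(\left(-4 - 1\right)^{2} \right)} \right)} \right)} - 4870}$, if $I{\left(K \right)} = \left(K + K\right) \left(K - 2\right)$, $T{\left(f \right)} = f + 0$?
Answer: $- \frac{2435}{11852402} - \frac{6 \sqrt{21}}{5926201} \approx -0.00021008$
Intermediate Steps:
$T{\left(f \right)} = f$
$I{\left(K \right)} = 2 K \left(-2 + K\right)$
$n{\left(Y \right)} = 24 \sqrt{21}$ ($n{\left(Y \right)} = 8 \sqrt{152 + 37} = 8 \sqrt{189} = 8 \cdot 3 \sqrt{21} = 24 \sqrt{21}$)
$\frac{1}{n{\left(I{\left(T{\left(\left(-4 - 1\right)^{2} \right)} \right)} \right)} - 4870} = \frac{1}{24 \sqrt{21} - 4870} = \frac{1}{-4870 + 24 \sqrt{21}}$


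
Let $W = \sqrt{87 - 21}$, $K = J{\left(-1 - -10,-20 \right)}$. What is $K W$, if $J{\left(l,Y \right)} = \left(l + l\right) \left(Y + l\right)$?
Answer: $- 198 \sqrt{66} \approx -1608.6$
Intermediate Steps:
$J{\left(l,Y \right)} = 2 l \left(Y + l\right)$
$K = -198$ ($K = 2 \left(-1 - -10\right) \left(-20 - -9\right) = 2 \left(-1 + 10\right) \left(-20 + \left(-1 + 10\right)\right) = 2 \cdot 9 \left(-20 + 9\right) = 2 \cdot 9 \left(-11\right) = -198$)
$W = \sqrt{66} \approx 8.124$
$K W = - 198 \sqrt{66}$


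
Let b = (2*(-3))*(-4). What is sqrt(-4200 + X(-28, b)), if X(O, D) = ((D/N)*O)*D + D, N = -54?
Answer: 4*I*sqrt(2181)/3 ≈ 62.268*I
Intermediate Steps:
b = 24 (b = -6*(-4) = 24)
X(O, D) = D - O*D**2/54 (X(O, D) = ((D/(-54))*O)*D + D = ((D*(-1/54))*O)*D + D = ((-D/54)*O)*D + D = (-D*O/54)*D + D = -O*D**2/54 + D = D - O*D**2/54)
sqrt(-4200 + X(-28, b)) = sqrt(-4200 + (1/54)*24*(54 - 1*24*(-28))) = sqrt(-4200 + (1/54)*24*(54 + 672)) = sqrt(-4200 + (1/54)*24*726) = sqrt(-4200 + 968/3) = sqrt(-11632/3) = 4*I*sqrt(2181)/3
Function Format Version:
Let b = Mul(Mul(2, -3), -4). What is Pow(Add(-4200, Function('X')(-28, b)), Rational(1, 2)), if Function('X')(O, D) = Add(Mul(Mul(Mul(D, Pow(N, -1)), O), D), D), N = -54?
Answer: Mul(Rational(4, 3), I, Pow(2181, Rational(1, 2))) ≈ Mul(62.268, I)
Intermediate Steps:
b = 24 (b = Mul(-6, -4) = 24)
Function('X')(O, D) = Add(D, Mul(Rational(-1, 54), O, Pow(D, 2))) (Function('X')(O, D) = Add(Mul(Mul(Mul(D, Pow(-54, -1)), O), D), D) = Add(Mul(Mul(Mul(D, Rational(-1, 54)), O), D), D) = Add(Mul(Mul(Mul(Rational(-1, 54), D), O), D), D) = Add(Mul(Mul(Rational(-1, 54), D, O), D), D) = Add(Mul(Rational(-1, 54), O, Pow(D, 2)), D) = Add(D, Mul(Rational(-1, 54), O, Pow(D, 2))))
Pow(Add(-4200, Function('X')(-28, b)), Rational(1, 2)) = Pow(Add(-4200, Mul(Rational(1, 54), 24, Add(54, Mul(-1, 24, -28)))), Rational(1, 2)) = Pow(Add(-4200, Mul(Rational(1, 54), 24, Add(54, 672))), Rational(1, 2)) = Pow(Add(-4200, Mul(Rational(1, 54), 24, 726)), Rational(1, 2)) = Pow(Add(-4200, Rational(968, 3)), Rational(1, 2)) = Pow(Rational(-11632, 3), Rational(1, 2)) = Mul(Rational(4, 3), I, Pow(2181, Rational(1, 2)))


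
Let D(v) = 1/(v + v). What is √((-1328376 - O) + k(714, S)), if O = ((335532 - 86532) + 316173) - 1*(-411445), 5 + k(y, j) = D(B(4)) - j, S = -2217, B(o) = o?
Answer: I*√36844510/4 ≈ 1517.5*I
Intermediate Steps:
D(v) = 1/(2*v)
k(y, j) = -39/8 - j (k(y, j) = -5 + ((½)/4 - j) = -5 + ((½)*(¼) - j) = -5 + (⅛ - j) = -39/8 - j)
O = 976618 (O = (249000 + 316173) + 411445 = 565173 + 411445 = 976618)
√((-1328376 - O) + k(714, S)) = √((-1328376 - 1*976618) + (-39/8 - 1*(-2217))) = √((-1328376 - 976618) + (-39/8 + 2217)) = √(-2304994 + 17697/8) = √(-18422255/8) = I*√36844510/4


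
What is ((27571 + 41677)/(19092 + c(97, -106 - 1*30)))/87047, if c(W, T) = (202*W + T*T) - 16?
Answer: 34624/2488064401 ≈ 1.3916e-5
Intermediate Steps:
c(W, T) = -16 + T² + 202*W (c(W, T) = (202*W + T²) - 16 = (T² + 202*W) - 16 = -16 + T² + 202*W)
((27571 + 41677)/(19092 + c(97, -106 - 1*30)))/87047 = ((27571 + 41677)/(19092 + (-16 + (-106 - 1*30)² + 202*97)))/87047 = (69248/(19092 + (-16 + (-106 - 30)² + 19594)))*(1/87047) = (69248/(19092 + (-16 + (-136)² + 19594)))*(1/87047) = (69248/(19092 + (-16 + 18496 + 19594)))*(1/87047) = (69248/(19092 + 38074))*(1/87047) = (69248/57166)*(1/87047) = (69248*(1/57166))*(1/87047) = (34624/28583)*(1/87047) = 34624/2488064401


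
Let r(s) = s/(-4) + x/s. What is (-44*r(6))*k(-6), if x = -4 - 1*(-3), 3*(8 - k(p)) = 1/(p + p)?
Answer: 15895/27 ≈ 588.70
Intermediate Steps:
k(p) = 8 - 1/(6*p) (k(p) = 8 - 1/(3*(p + p)) = 8 - 1/(2*p)/3 = 8 - 1/(6*p))
x = -1 (x = -4 + 3 = -1)
r(s) = -1/s - s/4 (r(s) = s/(-4) - 1/s = s*(-1/4) - 1/s = -s/4 - 1/s = -1/s - s/4)
(-44*r(6))*k(-6) = (-44*(-1/6 - 1/4*6))*(8 - 1/6/(-6)) = (-44*(-1*1/6 - 3/2))*(8 - 1/6*(-1/6)) = (-44*(-1/6 - 3/2))*(8 + 1/36) = -44*(-5/3)*(289/36) = (220/3)*(289/36) = 15895/27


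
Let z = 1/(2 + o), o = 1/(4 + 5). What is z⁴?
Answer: 6561/130321 ≈ 0.050345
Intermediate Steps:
o = ⅑ (o = 1/9 = ⅑ ≈ 0.11111)
z = 9/19 (z = 1/(2 + ⅑) = 1/(19/9) = 9/19 ≈ 0.47368)
z⁴ = (9/19)⁴ = 6561/130321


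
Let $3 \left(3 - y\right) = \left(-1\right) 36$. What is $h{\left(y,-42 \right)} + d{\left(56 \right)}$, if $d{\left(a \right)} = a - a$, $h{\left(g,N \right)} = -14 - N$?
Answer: $28$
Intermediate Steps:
$y = 15$ ($y = 3 - \frac{\left(-1\right) 36}{3} = 3 - -12 = 3 + 12 = 15$)
$d{\left(a \right)} = 0$
$h{\left(y,-42 \right)} + d{\left(56 \right)} = \left(-14 - -42\right) + 0 = \left(-14 + 42\right) + 0 = 28 + 0 = 28$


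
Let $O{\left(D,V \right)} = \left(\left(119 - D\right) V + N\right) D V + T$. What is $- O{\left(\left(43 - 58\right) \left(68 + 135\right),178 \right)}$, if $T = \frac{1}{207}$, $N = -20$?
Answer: $\frac{63185685134039}{207} \approx 3.0524 \cdot 10^{11}$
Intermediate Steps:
$T = \frac{1}{207} \approx 0.0048309$
$O{\left(D,V \right)} = \frac{1}{207} + D V \left(-20 + V \left(119 - D\right)\right)$ ($O{\left(D,V \right)} = \left(\left(119 - D\right) V - 20\right) D V + \frac{1}{207} = \left(V \left(119 - D\right) - 20\right) D V + \frac{1}{207} = \left(-20 + V \left(119 - D\right)\right) D V + \frac{1}{207} = D \left(-20 + V \left(119 - D\right)\right) V + \frac{1}{207} = D V \left(-20 + V \left(119 - D\right)\right) + \frac{1}{207} = \frac{1}{207} + D V \left(-20 + V \left(119 - D\right)\right)$)
$- O{\left(\left(43 - 58\right) \left(68 + 135\right),178 \right)} = - (\frac{1}{207} - \left(\left(43 - 58\right) \left(68 + 135\right)\right)^{2} \cdot 178^{2} - 20 \left(43 - 58\right) \left(68 + 135\right) 178 + 119 \left(43 - 58\right) \left(68 + 135\right) 178^{2}) = - (\frac{1}{207} - \left(\left(-15\right) 203\right)^{2} \cdot 31684 - 20 \left(\left(-15\right) 203\right) 178 + 119 \left(\left(-15\right) 203\right) 31684) = - (\frac{1}{207} - \left(-3045\right)^{2} \cdot 31684 - \left(-60900\right) 178 + 119 \left(-3045\right) 31684) = - (\frac{1}{207} - 9272025 \cdot 31684 + 10840200 - 11480855820) = - (\frac{1}{207} - 293774840100 + 10840200 - 11480855820) = \left(-1\right) \left(- \frac{63185685134039}{207}\right) = \frac{63185685134039}{207}$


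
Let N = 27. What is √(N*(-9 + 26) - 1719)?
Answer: 6*I*√35 ≈ 35.496*I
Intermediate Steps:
√(N*(-9 + 26) - 1719) = √(27*(-9 + 26) - 1719) = √(27*17 - 1719) = √(459 - 1719) = √(-1260) = 6*I*√35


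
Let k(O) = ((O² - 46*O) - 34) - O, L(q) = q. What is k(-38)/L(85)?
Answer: 188/5 ≈ 37.600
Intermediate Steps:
k(O) = -34 + O² - 47*O (k(O) = (-34 + O² - 46*O) - O = -34 + O² - 47*O)
k(-38)/L(85) = (-34 + (-38)² - 47*(-38))/85 = (-34 + 1444 + 1786)*(1/85) = 3196*(1/85) = 188/5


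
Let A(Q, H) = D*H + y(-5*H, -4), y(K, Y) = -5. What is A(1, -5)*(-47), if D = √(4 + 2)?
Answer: 235 + 235*√6 ≈ 810.63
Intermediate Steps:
D = √6 ≈ 2.4495
A(Q, H) = -5 + H*√6 (A(Q, H) = √6*H - 5 = H*√6 - 5 = -5 + H*√6)
A(1, -5)*(-47) = (-5 - 5*√6)*(-47) = 235 + 235*√6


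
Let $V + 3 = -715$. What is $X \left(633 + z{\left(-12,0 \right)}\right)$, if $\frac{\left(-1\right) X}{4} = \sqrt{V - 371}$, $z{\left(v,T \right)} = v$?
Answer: $- 81972 i \approx - 81972.0 i$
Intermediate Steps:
$V = -718$ ($V = -3 - 715 = -718$)
$X = - 132 i$ ($X = - 4 \sqrt{-718 - 371} = - 4 \sqrt{-1089} = - 4 \cdot 33 i = - 132 i \approx - 132.0 i$)
$X \left(633 + z{\left(-12,0 \right)}\right) = - 132 i \left(633 - 12\right) = - 132 i 621 = - 81972 i$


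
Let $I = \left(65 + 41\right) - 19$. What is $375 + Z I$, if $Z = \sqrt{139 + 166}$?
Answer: $375 + 87 \sqrt{305} \approx 1894.4$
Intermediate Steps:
$I = 87$ ($I = 106 - 19 = 87$)
$Z = \sqrt{305} \approx 17.464$
$375 + Z I = 375 + \sqrt{305} \cdot 87 = 375 + 87 \sqrt{305}$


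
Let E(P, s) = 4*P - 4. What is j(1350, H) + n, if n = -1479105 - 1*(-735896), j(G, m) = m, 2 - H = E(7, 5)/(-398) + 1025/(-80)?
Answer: -2366330101/3184 ≈ -7.4319e+5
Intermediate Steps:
E(P, s) = -4 + 4*P
H = 47355/3184 (H = 2 - ((-4 + 4*7)/(-398) + 1025/(-80)) = 2 - ((-4 + 28)*(-1/398) + 1025*(-1/80)) = 2 - (24*(-1/398) - 205/16) = 2 - (-12/199 - 205/16) = 2 - 1*(-40987/3184) = 2 + 40987/3184 = 47355/3184 ≈ 14.873)
n = -743209 (n = -1479105 + 735896 = -743209)
j(1350, H) + n = 47355/3184 - 743209 = -2366330101/3184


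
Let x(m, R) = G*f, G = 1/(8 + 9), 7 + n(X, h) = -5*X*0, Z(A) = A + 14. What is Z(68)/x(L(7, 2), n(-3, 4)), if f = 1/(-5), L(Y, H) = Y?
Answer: -6970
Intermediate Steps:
Z(A) = 14 + A
n(X, h) = -7 (n(X, h) = -7 - 5*X*0 = -7 + 0 = -7)
G = 1/17 ≈ 0.058824
f = -⅕ ≈ -0.20000
x(m, R) = -1/85 (x(m, R) = (1/17)*(-⅕) = -1/85)
Z(68)/x(L(7, 2), n(-3, 4)) = (14 + 68)/(-1/85) = 82*(-85) = -6970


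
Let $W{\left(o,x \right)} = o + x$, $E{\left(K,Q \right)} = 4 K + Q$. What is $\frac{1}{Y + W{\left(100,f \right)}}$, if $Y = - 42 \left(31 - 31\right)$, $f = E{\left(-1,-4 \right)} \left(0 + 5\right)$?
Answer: $\frac{1}{60} \approx 0.016667$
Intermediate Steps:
$E{\left(K,Q \right)} = Q + 4 K$
$f = -40$ ($f = \left(-4 + 4 \left(-1\right)\right) \left(0 + 5\right) = \left(-4 - 4\right) 5 = \left(-8\right) 5 = -40$)
$Y = 0$ ($Y = \left(-42\right) 0 = 0$)
$\frac{1}{Y + W{\left(100,f \right)}} = \frac{1}{0 + \left(100 - 40\right)} = \frac{1}{0 + 60} = \frac{1}{60}$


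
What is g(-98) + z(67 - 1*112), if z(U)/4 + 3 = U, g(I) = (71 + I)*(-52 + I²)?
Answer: -258096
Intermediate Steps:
g(I) = (-52 + I²)*(71 + I)
z(U) = -12 + 4*U
g(-98) + z(67 - 1*112) = (-3692 + (-98)³ - 52*(-98) + 71*(-98)²) + (-12 + 4*(67 - 1*112)) = (-3692 - 941192 + 5096 + 71*9604) + (-12 + 4*(67 - 112)) = (-3692 - 941192 + 5096 + 681884) + (-12 + 4*(-45)) = -257904 + (-12 - 180) = -257904 - 192 = -258096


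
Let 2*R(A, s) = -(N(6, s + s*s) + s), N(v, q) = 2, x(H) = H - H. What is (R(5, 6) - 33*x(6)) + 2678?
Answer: 2674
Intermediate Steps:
x(H) = 0
R(A, s) = -1 - s/2 (R(A, s) = (-(2 + s))/2 = (-2 - s)/2 = -1 - s/2)
(R(5, 6) - 33*x(6)) + 2678 = ((-1 - ½*6) - 33*0) + 2678 = ((-1 - 3) + 0) + 2678 = (-4 + 0) + 2678 = -4 + 2678 = 2674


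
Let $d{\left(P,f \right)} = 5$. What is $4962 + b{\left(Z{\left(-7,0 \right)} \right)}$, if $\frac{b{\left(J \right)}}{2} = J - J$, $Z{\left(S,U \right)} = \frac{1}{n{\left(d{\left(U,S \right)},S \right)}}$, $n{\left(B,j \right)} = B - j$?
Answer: $4962$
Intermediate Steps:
$Z{\left(S,U \right)} = \frac{1}{5 - S}$
$b{\left(J \right)} = 0$ ($b{\left(J \right)} = 2 \left(J - J\right) = 2 \cdot 0 = 0$)
$4962 + b{\left(Z{\left(-7,0 \right)} \right)} = 4962 + 0 = 4962$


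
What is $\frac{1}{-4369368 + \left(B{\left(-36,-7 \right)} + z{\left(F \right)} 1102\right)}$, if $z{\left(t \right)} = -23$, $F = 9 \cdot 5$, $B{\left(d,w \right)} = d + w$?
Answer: $- \frac{1}{4394757} \approx -2.2754 \cdot 10^{-7}$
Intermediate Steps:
$F = 45$
$\frac{1}{-4369368 + \left(B{\left(-36,-7 \right)} + z{\left(F \right)} 1102\right)} = \frac{1}{-4369368 - 25389} = \frac{1}{-4394757} = - \frac{1}{4394757}$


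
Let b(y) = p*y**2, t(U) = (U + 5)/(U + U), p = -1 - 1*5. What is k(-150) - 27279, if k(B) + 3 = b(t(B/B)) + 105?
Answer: -27231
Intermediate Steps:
p = -6 (p = -1 - 5 = -6)
t(U) = (5 + U)/(2*U) (t(U) = (5 + U)/((2*U)) = (5 + U)*(1/(2*U)) = (5 + U)/(2*U))
b(y) = -6*y**2
k(B) = 48 (k(B) = -3 + (-6*(5 + B/B)**2/4 + 105) = -3 + (-6*(5 + 1)**2/4 + 105) = -3 + (-6*((1/2)*1*6)**2 + 105) = -3 + (-6*3**2 + 105) = -3 + (-6*9 + 105) = -3 + (-54 + 105) = -3 + 51 = 48)
k(-150) - 27279 = 48 - 27279 = -27231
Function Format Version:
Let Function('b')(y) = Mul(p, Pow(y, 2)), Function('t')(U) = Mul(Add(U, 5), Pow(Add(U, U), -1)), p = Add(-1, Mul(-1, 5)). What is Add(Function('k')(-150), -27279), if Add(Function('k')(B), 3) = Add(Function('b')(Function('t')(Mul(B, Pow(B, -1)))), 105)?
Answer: -27231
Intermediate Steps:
p = -6 (p = Add(-1, -5) = -6)
Function('t')(U) = Mul(Rational(1, 2), Pow(U, -1), Add(5, U)) (Function('t')(U) = Mul(Add(5, U), Pow(Mul(2, U), -1)) = Mul(Add(5, U), Mul(Rational(1, 2), Pow(U, -1))) = Mul(Rational(1, 2), Pow(U, -1), Add(5, U)))
Function('b')(y) = Mul(-6, Pow(y, 2))
Function('k')(B) = 48 (Function('k')(B) = Add(-3, Add(Mul(-6, Pow(Mul(Rational(1, 2), Pow(Mul(B, Pow(B, -1)), -1), Add(5, Mul(B, Pow(B, -1)))), 2)), 105)) = Add(-3, Add(Mul(-6, Pow(Mul(Rational(1, 2), Pow(1, -1), Add(5, 1)), 2)), 105)) = Add(-3, Add(Mul(-6, Pow(Mul(Rational(1, 2), 1, 6), 2)), 105)) = Add(-3, Add(Mul(-6, Pow(3, 2)), 105)) = Add(-3, Add(Mul(-6, 9), 105)) = Add(-3, Add(-54, 105)) = Add(-3, 51) = 48)
Add(Function('k')(-150), -27279) = Add(48, -27279) = -27231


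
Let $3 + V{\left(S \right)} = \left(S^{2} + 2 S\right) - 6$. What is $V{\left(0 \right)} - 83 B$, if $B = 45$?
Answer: $-3744$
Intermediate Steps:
$V{\left(S \right)} = -9 + S^{2} + 2 S$ ($V{\left(S \right)} = -3 - \left(6 - S^{2} - 2 S\right) = -3 + \left(-6 + S^{2} + 2 S\right) = -9 + S^{2} + 2 S$)
$V{\left(0 \right)} - 83 B = \left(-9 + 0^{2} + 2 \cdot 0\right) - 3735 = \left(-9 + 0 + 0\right) - 3735 = -9 - 3735 = -3744$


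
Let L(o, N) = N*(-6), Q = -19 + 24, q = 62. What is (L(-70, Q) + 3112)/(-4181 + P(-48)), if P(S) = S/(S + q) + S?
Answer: -21574/29627 ≈ -0.72819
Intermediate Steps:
Q = 5
P(S) = S + S/(62 + S) (P(S) = S/(S + 62) + S = S/(62 + S) + S = S + S/(62 + S))
L(o, N) = -6*N
(L(-70, Q) + 3112)/(-4181 + P(-48)) = (-6*5 + 3112)/(-4181 - 48*(63 - 48)/(62 - 48)) = (-30 + 3112)/(-4181 - 48*15/14) = 3082/(-4181 - 48*1/14*15) = 3082/(-4181 - 360/7) = 3082/(-29627/7) = 3082*(-7/29627) = -21574/29627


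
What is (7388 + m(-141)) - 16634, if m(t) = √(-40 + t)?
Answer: -9246 + I*√181 ≈ -9246.0 + 13.454*I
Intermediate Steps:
(7388 + m(-141)) - 16634 = (7388 + √(-40 - 141)) - 16634 = (7388 + √(-181)) - 16634 = (7388 + I*√181) - 16634 = -9246 + I*√181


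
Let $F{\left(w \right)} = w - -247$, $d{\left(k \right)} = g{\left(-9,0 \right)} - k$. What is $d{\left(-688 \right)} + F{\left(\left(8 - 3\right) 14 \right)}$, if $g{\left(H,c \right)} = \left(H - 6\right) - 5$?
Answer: $985$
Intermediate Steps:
$g{\left(H,c \right)} = -11 + H$ ($g{\left(H,c \right)} = \left(-6 + H\right) - 5 = -11 + H$)
$d{\left(k \right)} = -20 - k$ ($d{\left(k \right)} = \left(-11 - 9\right) - k = -20 - k$)
$F{\left(w \right)} = 247 + w$ ($F{\left(w \right)} = w + 247 = 247 + w$)
$d{\left(-688 \right)} + F{\left(\left(8 - 3\right) 14 \right)} = \left(-20 - -688\right) + \left(247 + \left(8 - 3\right) 14\right) = \left(-20 + 688\right) + \left(247 + 5 \cdot 14\right) = 668 + \left(247 + 70\right) = 668 + 317 = 985$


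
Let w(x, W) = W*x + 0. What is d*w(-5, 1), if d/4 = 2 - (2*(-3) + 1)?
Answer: -140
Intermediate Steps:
w(x, W) = W*x
d = 28 (d = 4*(2 - (2*(-3) + 1)) = 4*(2 - (-6 + 1)) = 4*(2 - 1*(-5)) = 4*(2 + 5) = 4*7 = 28)
d*w(-5, 1) = 28*(1*(-5)) = 28*(-5) = -140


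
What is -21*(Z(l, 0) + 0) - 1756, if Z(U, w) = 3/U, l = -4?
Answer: -6961/4 ≈ -1740.3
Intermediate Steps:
-21*(Z(l, 0) + 0) - 1756 = -21*(3/(-4) + 0) - 1756 = -21*(3*(-1/4) + 0) - 1756 = -21*(-3/4 + 0) - 1756 = -21*(-3/4) - 1756 = 63/4 - 1756 = -6961/4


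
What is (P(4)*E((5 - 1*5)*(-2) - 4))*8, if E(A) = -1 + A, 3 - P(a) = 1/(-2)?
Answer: -140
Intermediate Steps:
P(a) = 7/2 (P(a) = 3 - 1/(-2) = 3 - 1*(-1/2) = 3 + 1/2 = 7/2)
(P(4)*E((5 - 1*5)*(-2) - 4))*8 = (7*(-1 + ((5 - 1*5)*(-2) - 4))/2)*8 = (7*(-1 + ((5 - 5)*(-2) - 4))/2)*8 = (7*(-1 + (0*(-2) - 4))/2)*8 = (7*(-1 + (0 - 4))/2)*8 = (7*(-1 - 4)/2)*8 = ((7/2)*(-5))*8 = -35/2*8 = -140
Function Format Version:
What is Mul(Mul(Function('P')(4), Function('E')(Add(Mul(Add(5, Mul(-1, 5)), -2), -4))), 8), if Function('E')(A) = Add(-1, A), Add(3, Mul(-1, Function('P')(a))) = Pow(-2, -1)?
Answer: -140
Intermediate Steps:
Function('P')(a) = Rational(7, 2) (Function('P')(a) = Add(3, Mul(-1, Pow(-2, -1))) = Add(3, Mul(-1, Rational(-1, 2))) = Add(3, Rational(1, 2)) = Rational(7, 2))
Mul(Mul(Function('P')(4), Function('E')(Add(Mul(Add(5, Mul(-1, 5)), -2), -4))), 8) = Mul(Mul(Rational(7, 2), Add(-1, Add(Mul(Add(5, Mul(-1, 5)), -2), -4))), 8) = Mul(Mul(Rational(7, 2), Add(-1, Add(Mul(Add(5, -5), -2), -4))), 8) = Mul(Mul(Rational(7, 2), Add(-1, Add(Mul(0, -2), -4))), 8) = Mul(Mul(Rational(7, 2), Add(-1, Add(0, -4))), 8) = Mul(Mul(Rational(7, 2), Add(-1, -4)), 8) = Mul(Mul(Rational(7, 2), -5), 8) = Mul(Rational(-35, 2), 8) = -140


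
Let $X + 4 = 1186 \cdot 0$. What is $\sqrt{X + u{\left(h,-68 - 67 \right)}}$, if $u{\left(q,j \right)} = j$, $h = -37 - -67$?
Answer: $i \sqrt{139} \approx 11.79 i$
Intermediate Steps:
$h = 30$ ($h = -37 + 67 = 30$)
$X = -4$ ($X = -4 + 1186 \cdot 0 = -4 + 0 = -4$)
$\sqrt{X + u{\left(h,-68 - 67 \right)}} = \sqrt{-4 - 135} = \sqrt{-139} = i \sqrt{139}$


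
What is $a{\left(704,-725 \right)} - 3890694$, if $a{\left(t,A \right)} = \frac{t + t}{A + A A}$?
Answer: $- \frac{510556319798}{131225} \approx -3.8907 \cdot 10^{6}$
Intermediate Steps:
$a{\left(t,A \right)} = \frac{2 t}{A + A^{2}}$
$a{\left(704,-725 \right)} - 3890694 = 2 \cdot 704 \frac{1}{-725} \frac{1}{1 - 725} - 3890694 = 2 \cdot 704 \left(- \frac{1}{725}\right) \frac{1}{-724} - 3890694 = 2 \cdot 704 \left(- \frac{1}{725}\right) \left(- \frac{1}{724}\right) - 3890694 = \frac{352}{131225} - 3890694 = - \frac{510556319798}{131225}$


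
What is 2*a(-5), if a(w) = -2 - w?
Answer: 6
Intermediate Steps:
2*a(-5) = 2*(-2 - 1*(-5)) = 2*(-2 + 5) = 2*3 = 6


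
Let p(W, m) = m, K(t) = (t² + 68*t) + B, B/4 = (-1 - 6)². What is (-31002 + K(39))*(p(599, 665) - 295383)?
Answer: 7849224494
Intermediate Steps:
B = 196 (B = 4*(-1 - 6)² = 4*(-7)² = 4*49 = 196)
K(t) = 196 + t² + 68*t (K(t) = (t² + 68*t) + 196 = 196 + t² + 68*t)
(-31002 + K(39))*(p(599, 665) - 295383) = (-31002 + (196 + 39² + 68*39))*(665 - 295383) = (-31002 + (196 + 1521 + 2652))*(-294718) = (-31002 + 4369)*(-294718) = -26633*(-294718) = 7849224494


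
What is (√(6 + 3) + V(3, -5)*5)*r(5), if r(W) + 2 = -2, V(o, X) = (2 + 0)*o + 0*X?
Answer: -132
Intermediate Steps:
V(o, X) = 2*o (V(o, X) = 2*o + 0 = 2*o)
r(W) = -4 (r(W) = -2 - 2 = -4)
(√(6 + 3) + V(3, -5)*5)*r(5) = (√(6 + 3) + (2*3)*5)*(-4) = (√9 + 6*5)*(-4) = (3 + 30)*(-4) = 33*(-4) = -132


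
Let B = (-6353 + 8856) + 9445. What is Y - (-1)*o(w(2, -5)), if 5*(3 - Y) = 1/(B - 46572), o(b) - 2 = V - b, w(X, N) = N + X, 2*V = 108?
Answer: 10733441/173120 ≈ 62.000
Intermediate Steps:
V = 54 (V = (½)*108 = 54)
B = 11948 (B = 2503 + 9445 = 11948)
o(b) = 56 - b (o(b) = 2 + (54 - b) = 56 - b)
Y = 519361/173120 (Y = 3 - 1/(5*(11948 - 46572)) = 3 - ⅕/(-34624) = 3 - ⅕*(-1/34624) = 3 + 1/173120 = 519361/173120 ≈ 3.0000)
Y - (-1)*o(w(2, -5)) = 519361/173120 - (-1)*(56 - (-5 + 2)) = 519361/173120 - (-1)*(56 - 1*(-3)) = 519361/173120 - (-1)*(56 + 3) = 519361/173120 - (-1)*59 = 519361/173120 - 1*(-59) = 519361/173120 + 59 = 10733441/173120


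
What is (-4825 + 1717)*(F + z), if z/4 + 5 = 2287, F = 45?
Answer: -28509684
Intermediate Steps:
z = 9128 (z = -20 + 4*2287 = -20 + 9148 = 9128)
(-4825 + 1717)*(F + z) = (-4825 + 1717)*(45 + 9128) = -3108*9173 = -28509684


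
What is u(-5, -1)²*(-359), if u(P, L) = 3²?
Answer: -29079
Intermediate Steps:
u(P, L) = 9
u(-5, -1)²*(-359) = 9²*(-359) = 81*(-359) = -29079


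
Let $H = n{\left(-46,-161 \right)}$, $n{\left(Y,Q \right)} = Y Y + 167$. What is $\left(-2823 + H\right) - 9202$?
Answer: $-9742$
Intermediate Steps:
$n{\left(Y,Q \right)} = 167 + Y^{2}$ ($n{\left(Y,Q \right)} = Y^{2} + 167 = 167 + Y^{2}$)
$H = 2283$ ($H = 167 + \left(-46\right)^{2} = 167 + 2116 = 2283$)
$\left(-2823 + H\right) - 9202 = \left(-2823 + 2283\right) - 9202 = -540 - 9202 = -9742$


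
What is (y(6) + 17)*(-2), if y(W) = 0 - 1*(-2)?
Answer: -38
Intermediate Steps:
y(W) = 2 (y(W) = 0 + 2 = 2)
(y(6) + 17)*(-2) = (2 + 17)*(-2) = 19*(-2) = -38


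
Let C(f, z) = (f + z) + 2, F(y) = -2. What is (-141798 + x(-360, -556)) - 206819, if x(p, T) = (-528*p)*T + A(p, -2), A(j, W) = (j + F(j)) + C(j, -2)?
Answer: -106033819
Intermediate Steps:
C(f, z) = 2 + f + z
A(j, W) = -2 + 2*j (A(j, W) = (j - 2) + (2 + j - 2) = (-2 + j) + j = -2 + 2*j)
x(p, T) = -2 + 2*p - 528*T*p (x(p, T) = (-528*p)*T + (-2 + 2*p) = -528*T*p + (-2 + 2*p) = -2 + 2*p - 528*T*p)
(-141798 + x(-360, -556)) - 206819 = (-141798 + (-2 + 2*(-360) - 528*(-556)*(-360))) - 206819 = (-141798 + (-2 - 720 - 105684480)) - 206819 = (-141798 - 105685202) - 206819 = -105827000 - 206819 = -106033819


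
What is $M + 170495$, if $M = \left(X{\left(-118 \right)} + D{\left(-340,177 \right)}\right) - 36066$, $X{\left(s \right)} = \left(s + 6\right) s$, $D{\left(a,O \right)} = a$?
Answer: $147305$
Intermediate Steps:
$X{\left(s \right)} = s \left(6 + s\right)$ ($X{\left(s \right)} = \left(6 + s\right) s = s \left(6 + s\right)$)
$M = -23190$ ($M = \left(- 118 \left(6 - 118\right) - 340\right) - 36066 = \left(\left(-118\right) \left(-112\right) - 340\right) - 36066 = \left(13216 - 340\right) - 36066 = 12876 - 36066 = -23190$)
$M + 170495 = -23190 + 170495 = 147305$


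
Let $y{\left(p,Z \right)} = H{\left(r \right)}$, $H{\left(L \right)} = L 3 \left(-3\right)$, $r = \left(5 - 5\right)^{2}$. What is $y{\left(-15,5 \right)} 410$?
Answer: $0$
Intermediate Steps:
$r = 0$ ($r = 0^{2} = 0$)
$H{\left(L \right)} = - 9 L$ ($H{\left(L \right)} = 3 L \left(-3\right) = - 9 L$)
$y{\left(p,Z \right)} = 0$ ($y{\left(p,Z \right)} = \left(-9\right) 0 = 0$)
$y{\left(-15,5 \right)} 410 = 0 \cdot 410 = 0$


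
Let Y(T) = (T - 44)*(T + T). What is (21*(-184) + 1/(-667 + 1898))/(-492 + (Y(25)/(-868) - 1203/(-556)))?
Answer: 573891252116/72589217773 ≈ 7.9060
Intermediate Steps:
Y(T) = 2*T*(-44 + T) (Y(T) = (-44 + T)*(2*T) = 2*T*(-44 + T))
(21*(-184) + 1/(-667 + 1898))/(-492 + (Y(25)/(-868) - 1203/(-556))) = (21*(-184) + 1/(-667 + 1898))/(-492 + ((2*25*(-44 + 25))/(-868) - 1203/(-556))) = (-3864 + 1/1231)/(-492 + ((2*25*(-19))*(-1/868) - 1203*(-1/556))) = (-3864 + 1/1231)/(-492 + (-950*(-1/868) + 1203/556)) = -4756583/(1231*(-492 + (475/434 + 1203/556))) = -4756583/(1231*(-492 + 393101/120652)) = -4756583/(1231*(-58967683/120652)) = -4756583/1231*(-120652/58967683) = 573891252116/72589217773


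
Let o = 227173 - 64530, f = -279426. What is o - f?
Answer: 442069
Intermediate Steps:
o = 162643
o - f = 162643 - 1*(-279426) = 162643 + 279426 = 442069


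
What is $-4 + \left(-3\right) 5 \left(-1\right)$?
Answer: $11$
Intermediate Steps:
$-4 + \left(-3\right) 5 \left(-1\right) = -4 - -15 = -4 + 15 = 11$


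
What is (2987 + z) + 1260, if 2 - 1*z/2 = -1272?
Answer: 6795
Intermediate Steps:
z = 2548 (z = 4 - 2*(-1272) = 4 + 2544 = 2548)
(2987 + z) + 1260 = (2987 + 2548) + 1260 = 5535 + 1260 = 6795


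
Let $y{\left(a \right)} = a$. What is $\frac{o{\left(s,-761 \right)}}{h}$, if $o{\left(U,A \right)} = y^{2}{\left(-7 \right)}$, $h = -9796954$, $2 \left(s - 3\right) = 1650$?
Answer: $- \frac{49}{9796954} \approx -5.0016 \cdot 10^{-6}$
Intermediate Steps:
$s = 828$ ($s = 3 + \frac{1}{2} \cdot 1650 = 3 + 825 = 828$)
$o{\left(U,A \right)} = 49$ ($o{\left(U,A \right)} = \left(-7\right)^{2} = 49$)
$\frac{o{\left(s,-761 \right)}}{h} = \frac{49}{-9796954} = 49 \left(- \frac{1}{9796954}\right) = - \frac{49}{9796954}$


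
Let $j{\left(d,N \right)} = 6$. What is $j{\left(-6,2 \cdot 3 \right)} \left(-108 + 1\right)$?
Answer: $-642$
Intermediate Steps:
$j{\left(-6,2 \cdot 3 \right)} \left(-108 + 1\right) = 6 \left(-108 + 1\right) = 6 \left(-107\right) = -642$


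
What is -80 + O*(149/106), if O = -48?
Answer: -7816/53 ≈ -147.47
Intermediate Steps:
-80 + O*(149/106) = -80 - 7152/106 = -80 - 48*149/106 = -80 - 3576/53 = -7816/53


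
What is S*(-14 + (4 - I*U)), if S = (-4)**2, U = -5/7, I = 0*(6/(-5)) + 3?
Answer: -880/7 ≈ -125.71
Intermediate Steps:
I = 3 (I = 0*(6*(-1/5)) + 3 = 0*(-6/5) + 3 = 0 + 3 = 3)
U = -5/7 (U = -5*1/7 = -5/7 ≈ -0.71429)
S = 16
S*(-14 + (4 - I*U)) = 16*(-14 + (4 - 3*(-5)/7)) = 16*(-14 + (4 - 1*(-15/7))) = 16*(-14 + (4 + 15/7)) = 16*(-14 + 43/7) = 16*(-55/7) = -880/7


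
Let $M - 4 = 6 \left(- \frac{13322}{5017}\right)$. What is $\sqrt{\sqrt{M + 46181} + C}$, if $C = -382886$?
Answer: $\frac{\sqrt{-9637351274054 + 5017 \sqrt{1162088778621}}}{5017} \approx 618.6 i$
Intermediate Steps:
$M = - \frac{59864}{5017}$ ($M = 4 + 6 \left(- \frac{13322}{5017}\right) = 4 - \frac{79932}{5017} = - \frac{59864}{5017} \approx -11.932$)
$\sqrt{\sqrt{M + 46181} + C} = \sqrt{\sqrt{- \frac{59864}{5017} + 46181} - 382886} = \sqrt{\sqrt{\frac{231630213}{5017}} - 382886} = \sqrt{\frac{\sqrt{1162088778621}}{5017} - 382886} = \sqrt{-382886 + \frac{\sqrt{1162088778621}}{5017}}$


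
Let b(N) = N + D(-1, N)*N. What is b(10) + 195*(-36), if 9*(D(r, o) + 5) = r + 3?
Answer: -63520/9 ≈ -7057.8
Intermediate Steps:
D(r, o) = -14/3 + r/9 (D(r, o) = -5 + (r + 3)/9 = -5 + (3 + r)/9 = -5 + (⅓ + r/9) = -14/3 + r/9)
b(N) = -34*N/9 (b(N) = N + (-14/3 + (⅑)*(-1))*N = N + (-14/3 - ⅑)*N = N - 43*N/9 = -34*N/9)
b(10) + 195*(-36) = -34/9*10 + 195*(-36) = -340/9 - 7020 = -63520/9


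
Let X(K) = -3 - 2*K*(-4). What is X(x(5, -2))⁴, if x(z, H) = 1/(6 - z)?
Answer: 625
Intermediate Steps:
X(K) = -3 + 8*K (X(K) = -3 - (-8)*K = -3 + 8*K)
X(x(5, -2))⁴ = (-3 + 8*(-1/(-6 + 5)))⁴ = (-3 + 8*(-1/(-1)))⁴ = (-3 + 8*(-1*(-1)))⁴ = (-3 + 8*1)⁴ = (-3 + 8)⁴ = 5⁴ = 625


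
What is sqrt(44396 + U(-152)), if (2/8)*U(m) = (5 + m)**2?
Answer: 4*sqrt(8177) ≈ 361.71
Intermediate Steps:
U(m) = 4*(5 + m)**2
sqrt(44396 + U(-152)) = sqrt(44396 + 4*(5 - 152)**2) = sqrt(44396 + 4*(-147)**2) = sqrt(44396 + 4*21609) = sqrt(44396 + 86436) = sqrt(130832) = 4*sqrt(8177)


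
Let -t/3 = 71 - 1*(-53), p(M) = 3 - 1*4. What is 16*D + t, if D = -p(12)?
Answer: -356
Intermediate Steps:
p(M) = -1 (p(M) = 3 - 4 = -1)
t = -372 (t = -3*(71 - 1*(-53)) = -3*(71 + 53) = -3*124 = -372)
D = 1 (D = -1*(-1) = 1)
16*D + t = 16*1 - 372 = 16 - 372 = -356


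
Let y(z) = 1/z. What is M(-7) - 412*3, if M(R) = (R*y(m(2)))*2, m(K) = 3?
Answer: -3722/3 ≈ -1240.7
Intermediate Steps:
M(R) = 2*R/3 (M(R) = (R/3)*2 = 2*R/3)
M(-7) - 412*3 = (⅔)*(-7) - 412*3 = -14/3 - 1236 = -3722/3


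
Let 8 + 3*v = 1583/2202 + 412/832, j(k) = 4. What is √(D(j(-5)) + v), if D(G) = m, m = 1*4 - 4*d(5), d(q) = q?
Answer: I*√59858936423/57252 ≈ 4.2734*I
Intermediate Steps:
v = -1554029/687024 (v = -8/3 + (1583/2202 + 412/832)/3 = -8/3 + (1583*(1/2202) + 412*(1/832))/3 = -8/3 + (1583/2202 + 103/208)/3 = -8/3 + (⅓)*(278035/229008) = -8/3 + 278035/687024 = -1554029/687024 ≈ -2.2620)
m = -16 (m = 1*4 - 4*5 = 4 - 20 = -16)
D(G) = -16
√(D(j(-5)) + v) = √(-16 - 1554029/687024) = √(-12546413/687024) = I*√59858936423/57252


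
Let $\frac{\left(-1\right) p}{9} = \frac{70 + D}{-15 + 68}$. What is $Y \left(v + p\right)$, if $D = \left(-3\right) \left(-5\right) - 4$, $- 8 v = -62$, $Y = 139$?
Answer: $- \frac{176947}{212} \approx -834.66$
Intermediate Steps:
$v = \frac{31}{4}$ ($v = \left(- \frac{1}{8}\right) \left(-62\right) = \frac{31}{4} \approx 7.75$)
$D = 11$ ($D = 15 - 4 = 11$)
$p = - \frac{729}{53}$ ($p = - 9 \frac{70 + 11}{-15 + 68} = - 9 \cdot \frac{81}{53} = - 9 \cdot 81 \cdot \frac{1}{53} = \left(-9\right) \frac{81}{53} = - \frac{729}{53} \approx -13.755$)
$Y \left(v + p\right) = 139 \left(\frac{31}{4} - \frac{729}{53}\right) = 139 \left(- \frac{1273}{212}\right) = - \frac{176947}{212}$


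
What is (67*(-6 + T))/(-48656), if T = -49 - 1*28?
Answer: 5561/48656 ≈ 0.11429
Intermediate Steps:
T = -77 (T = -49 - 28 = -77)
(67*(-6 + T))/(-48656) = (67*(-6 - 77))/(-48656) = (67*(-83))*(-1/48656) = -5561*(-1/48656) = 5561/48656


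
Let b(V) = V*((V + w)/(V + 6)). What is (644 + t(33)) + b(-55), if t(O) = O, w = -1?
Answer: 4299/7 ≈ 614.14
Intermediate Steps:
b(V) = V*(-1 + V)/(6 + V) (b(V) = V*((V - 1)/(V + 6)) = V*((-1 + V)/(6 + V)) = V*(-1 + V)/(6 + V))
(644 + t(33)) + b(-55) = (644 + 33) - 55*(-1 - 55)/(6 - 55) = 677 - 55*(-56)/(-49) = 677 - 55*(-1/49)*(-56) = 677 - 440/7 = 4299/7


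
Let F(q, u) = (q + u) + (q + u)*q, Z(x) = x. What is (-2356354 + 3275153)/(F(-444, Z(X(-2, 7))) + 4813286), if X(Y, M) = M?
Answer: 918799/5006877 ≈ 0.18351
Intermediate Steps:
F(q, u) = q + u + q*(q + u) (F(q, u) = (q + u) + q*(q + u) = q + u + q*(q + u))
(-2356354 + 3275153)/(F(-444, Z(X(-2, 7))) + 4813286) = (-2356354 + 3275153)/((-444 + 7 + (-444)**2 - 444*7) + 4813286) = 918799/((-444 + 7 + 197136 - 3108) + 4813286) = 918799/(193591 + 4813286) = 918799/5006877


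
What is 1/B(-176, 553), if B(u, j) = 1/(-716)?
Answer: -716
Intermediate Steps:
B(u, j) = -1/716
1/B(-176, 553) = 1/(-1/716) = -716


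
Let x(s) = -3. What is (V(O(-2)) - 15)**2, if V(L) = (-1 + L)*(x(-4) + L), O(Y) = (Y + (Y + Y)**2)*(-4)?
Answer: 11209104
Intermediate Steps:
O(Y) = -16*Y**2 - 4*Y (O(Y) = (Y + (2*Y)**2)*(-4) = (Y + 4*Y**2)*(-4) = -16*Y**2 - 4*Y)
V(L) = (-1 + L)*(-3 + L)
(V(O(-2)) - 15)**2 = ((3 + (-4*(-2)*(1 + 4*(-2)))**2 - (-16)*(-2)*(1 + 4*(-2))) - 15)**2 = ((3 + (-4*(-2)*(1 - 8))**2 - (-16)*(-2)*(1 - 8)) - 15)**2 = ((3 + (-4*(-2)*(-7))**2 - (-16)*(-2)*(-7)) - 15)**2 = ((3 + (-56)**2 - 4*(-56)) - 15)**2 = ((3 + 3136 + 224) - 15)**2 = (3363 - 15)**2 = 3348**2 = 11209104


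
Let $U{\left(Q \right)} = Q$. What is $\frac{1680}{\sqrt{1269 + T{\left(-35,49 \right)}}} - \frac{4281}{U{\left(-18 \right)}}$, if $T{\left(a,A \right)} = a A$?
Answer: $\frac{1427}{6} - \frac{840 i \sqrt{446}}{223} \approx 237.83 - 79.55 i$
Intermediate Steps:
$T{\left(a,A \right)} = A a$
$\frac{1680}{\sqrt{1269 + T{\left(-35,49 \right)}}} - \frac{4281}{U{\left(-18 \right)}} = \frac{1680}{\sqrt{1269 + 49 \left(-35\right)}} - \frac{4281}{-18} = \frac{1680}{\sqrt{1269 - 1715}} - - \frac{1427}{6} = \frac{1680}{\sqrt{-446}} + \frac{1427}{6} = \frac{1680}{i \sqrt{446}} + \frac{1427}{6} = 1680 \left(- \frac{i \sqrt{446}}{446}\right) + \frac{1427}{6} = - \frac{840 i \sqrt{446}}{223} + \frac{1427}{6} = \frac{1427}{6} - \frac{840 i \sqrt{446}}{223}$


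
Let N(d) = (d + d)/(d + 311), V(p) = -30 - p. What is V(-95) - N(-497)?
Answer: 5548/93 ≈ 59.656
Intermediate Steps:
N(d) = 2*d/(311 + d) (N(d) = (2*d)/(311 + d) = 2*d/(311 + d))
V(-95) - N(-497) = (-30 - 1*(-95)) - 2*(-497)/(311 - 497) = (-30 + 95) - 2*(-497)/(-186) = 65 - 2*(-497)*(-1)/186 = 65 - 1*497/93 = 65 - 497/93 = 5548/93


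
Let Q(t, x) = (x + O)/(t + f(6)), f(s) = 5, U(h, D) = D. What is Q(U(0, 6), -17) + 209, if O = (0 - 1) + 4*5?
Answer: 2301/11 ≈ 209.18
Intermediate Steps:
O = 19 (O = -1 + 20 = 19)
Q(t, x) = (19 + x)/(5 + t) (Q(t, x) = (x + 19)/(t + 5) = (19 + x)/(5 + t))
Q(U(0, 6), -17) + 209 = (19 - 17)/(5 + 6) + 209 = 2/11 + 209 = 2301/11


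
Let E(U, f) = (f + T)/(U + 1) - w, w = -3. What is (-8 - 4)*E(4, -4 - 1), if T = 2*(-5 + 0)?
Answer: 0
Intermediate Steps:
T = -10 (T = 2*(-5) = -10)
E(U, f) = 3 + (-10 + f)/(1 + U) (E(U, f) = (f - 10)/(U + 1) - 1*(-3) = (-10 + f)/(1 + U) + 3 = 3 + (-10 + f)/(1 + U))
(-8 - 4)*E(4, -4 - 1) = (-8 - 4)*((-7 + (-4 - 1) + 3*4)/(1 + 4)) = -12*(-7 - 5 + 12)/5 = -12*0/5 = -12*0 = 0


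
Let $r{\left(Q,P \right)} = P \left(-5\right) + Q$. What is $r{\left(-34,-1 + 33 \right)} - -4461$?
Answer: $4267$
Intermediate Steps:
$r{\left(Q,P \right)} = Q - 5 P$ ($r{\left(Q,P \right)} = - 5 P + Q = Q - 5 P$)
$r{\left(-34,-1 + 33 \right)} - -4461 = \left(-34 - 5 \left(-1 + 33\right)\right) - -4461 = \left(-34 - 160\right) + 4461 = -194 + 4461 = 4267$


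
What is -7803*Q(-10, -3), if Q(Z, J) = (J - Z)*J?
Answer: 163863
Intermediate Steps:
Q(Z, J) = J*(J - Z)
-7803*Q(-10, -3) = -(-23409)*(-3 - 1*(-10)) = -(-23409)*(-3 + 10) = -(-23409)*7 = -7803*(-21) = 163863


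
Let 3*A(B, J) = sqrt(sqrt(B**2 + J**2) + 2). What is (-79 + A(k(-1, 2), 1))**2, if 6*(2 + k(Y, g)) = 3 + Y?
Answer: (711 - sqrt(3)*sqrt(6 + sqrt(34)))**2/81 ≈ 6136.9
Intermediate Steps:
k(Y, g) = -3/2 + Y/6 (k(Y, g) = -2 + (3 + Y)/6 = -2 + (1/2 + Y/6) = -3/2 + Y/6)
A(B, J) = sqrt(2 + sqrt(B**2 + J**2))/3 (A(B, J) = sqrt(sqrt(B**2 + J**2) + 2)/3 = sqrt(2 + sqrt(B**2 + J**2))/3)
(-79 + A(k(-1, 2), 1))**2 = (-79 + sqrt(2 + sqrt((-3/2 + (1/6)*(-1))**2 + 1**2))/3)**2 = (-79 + sqrt(2 + sqrt((-3/2 - 1/6)**2 + 1))/3)**2 = (-79 + sqrt(2 + sqrt((-5/3)**2 + 1))/3)**2 = (-79 + sqrt(2 + sqrt(25/9 + 1))/3)**2 = (-79 + sqrt(2 + sqrt(34/9))/3)**2 = (-79 + sqrt(2 + sqrt(34)/3)/3)**2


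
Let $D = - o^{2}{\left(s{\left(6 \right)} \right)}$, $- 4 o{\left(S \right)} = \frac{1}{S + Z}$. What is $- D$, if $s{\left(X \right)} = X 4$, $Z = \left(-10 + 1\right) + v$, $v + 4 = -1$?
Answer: $\frac{1}{1600} \approx 0.000625$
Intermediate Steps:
$v = -5$ ($v = -4 - 1 = -5$)
$Z = -14$ ($Z = \left(-10 + 1\right) - 5 = -9 - 5 = -14$)
$s{\left(X \right)} = 4 X$
$o{\left(S \right)} = - \frac{1}{4 \left(-14 + S\right)}$ ($o{\left(S \right)} = - \frac{1}{4 \left(S - 14\right)} = - \frac{1}{4 \left(-14 + S\right)}$)
$D = - \frac{1}{1600}$ ($D = - \left(- \frac{1}{-56 + 4 \cdot 4 \cdot 6}\right)^{2} = - \left(- \frac{1}{-56 + 4 \cdot 24}\right)^{2} = - \left(- \frac{1}{-56 + 96}\right)^{2} = - \left(- \frac{1}{40}\right)^{2} = \left(-1\right) \frac{1}{1600} = - \frac{1}{1600} \approx -0.000625$)
$- D = \left(-1\right) \left(- \frac{1}{1600}\right) = \frac{1}{1600}$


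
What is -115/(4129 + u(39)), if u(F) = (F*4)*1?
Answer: -23/857 ≈ -0.026838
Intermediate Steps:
u(F) = 4*F (u(F) = (4*F)*1 = 4*F)
-115/(4129 + u(39)) = -115/(4129 + 4*39) = -115/(4129 + 156) = -115/4285 = -115*1/4285 = -23/857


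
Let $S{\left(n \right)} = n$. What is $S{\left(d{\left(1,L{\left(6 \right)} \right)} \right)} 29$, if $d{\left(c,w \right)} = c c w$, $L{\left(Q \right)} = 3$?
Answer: $87$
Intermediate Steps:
$d{\left(c,w \right)} = w c^{2}$ ($d{\left(c,w \right)} = c^{2} w = w c^{2}$)
$S{\left(d{\left(1,L{\left(6 \right)} \right)} \right)} 29 = 3 \cdot 1^{2} \cdot 29 = 3 \cdot 1 \cdot 29 = 3 \cdot 29 = 87$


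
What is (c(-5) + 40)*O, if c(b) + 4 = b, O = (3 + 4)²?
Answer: 1519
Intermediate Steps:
O = 49 (O = 7² = 49)
c(b) = -4 + b
(c(-5) + 40)*O = ((-4 - 5) + 40)*49 = (-9 + 40)*49 = 31*49 = 1519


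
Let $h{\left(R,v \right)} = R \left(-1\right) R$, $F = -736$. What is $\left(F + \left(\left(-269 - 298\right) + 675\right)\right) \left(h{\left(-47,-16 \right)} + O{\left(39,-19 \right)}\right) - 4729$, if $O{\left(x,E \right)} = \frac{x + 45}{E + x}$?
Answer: $\frac{6899427}{5} \approx 1.3799 \cdot 10^{6}$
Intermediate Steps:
$h{\left(R,v \right)} = - R^{2}$ ($h{\left(R,v \right)} = - R R = - R^{2}$)
$O{\left(x,E \right)} = \frac{45 + x}{E + x}$
$\left(F + \left(\left(-269 - 298\right) + 675\right)\right) \left(h{\left(-47,-16 \right)} + O{\left(39,-19 \right)}\right) - 4729 = \left(-736 + \left(\left(-269 - 298\right) + 675\right)\right) \left(- \left(-47\right)^{2} + \frac{45 + 39}{-19 + 39}\right) - 4729 = \left(-736 + \left(-567 + 675\right)\right) \left(\left(-1\right) 2209 + \frac{1}{20} \cdot 84\right) - 4729 = \left(-736 + 108\right) \left(-2209 + \frac{1}{20} \cdot 84\right) - 4729 = - 628 \left(-2209 + \frac{21}{5}\right) - 4729 = \left(-628\right) \left(- \frac{11024}{5}\right) - 4729 = \frac{6923072}{5} - 4729 = \frac{6899427}{5}$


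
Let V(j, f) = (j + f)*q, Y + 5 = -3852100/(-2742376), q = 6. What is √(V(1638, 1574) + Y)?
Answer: √184834779928838/97942 ≈ 138.81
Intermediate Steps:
Y = -352135/97942 (Y = -5 - 3852100/(-2742376) = -5 - 3852100*(-1/2742376) = -5 + 137575/97942 = -352135/97942 ≈ -3.5953)
V(j, f) = 6*f + 6*j (V(j, f) = (j + f)*6 = (f + j)*6 = 6*f + 6*j)
√(V(1638, 1574) + Y) = √((6*1574 + 6*1638) - 352135/97942) = √((9444 + 9828) - 352135/97942) = √(19272 - 352135/97942) = √(1887186089/97942) = √184834779928838/97942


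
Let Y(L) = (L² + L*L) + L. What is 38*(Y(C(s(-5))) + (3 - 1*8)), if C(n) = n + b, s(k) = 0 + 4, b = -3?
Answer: -76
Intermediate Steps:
s(k) = 4
C(n) = -3 + n (C(n) = n - 3 = -3 + n)
Y(L) = L + 2*L² (Y(L) = (L² + L²) + L = 2*L² + L = L + 2*L²)
38*(Y(C(s(-5))) + (3 - 1*8)) = 38*((-3 + 4)*(1 + 2*(-3 + 4)) + (3 - 1*8)) = 38*(1*(1 + 2*1) + (3 - 8)) = 38*(1*(1 + 2) - 5) = 38*(1*3 - 5) = 38*(3 - 5) = 38*(-2) = -76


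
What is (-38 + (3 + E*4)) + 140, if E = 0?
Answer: 105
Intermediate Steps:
(-38 + (3 + E*4)) + 140 = (-38 + (3 + 0*4)) + 140 = (-38 + (3 + 0)) + 140 = (-38 + 3) + 140 = -35 + 140 = 105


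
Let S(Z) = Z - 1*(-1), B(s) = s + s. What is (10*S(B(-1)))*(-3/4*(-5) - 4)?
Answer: 5/2 ≈ 2.5000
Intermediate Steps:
B(s) = 2*s
S(Z) = 1 + Z (S(Z) = Z + 1 = 1 + Z)
(10*S(B(-1)))*(-3/4*(-5) - 4) = (10*(1 + 2*(-1)))*(-3/4*(-5) - 4) = (10*(1 - 2))*(-3*1/4*(-5) - 4) = (10*(-1))*(-3/4*(-5) - 4) = -10*(15/4 - 4) = -10*(-1/4) = 5/2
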